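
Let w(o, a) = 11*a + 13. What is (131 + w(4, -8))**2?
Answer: 3136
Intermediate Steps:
w(o, a) = 13 + 11*a
(131 + w(4, -8))**2 = (131 + (13 + 11*(-8)))**2 = (131 + (13 - 88))**2 = (131 - 75)**2 = 56**2 = 3136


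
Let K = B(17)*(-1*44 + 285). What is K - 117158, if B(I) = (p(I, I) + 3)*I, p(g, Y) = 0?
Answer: -104867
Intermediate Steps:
B(I) = 3*I (B(I) = (0 + 3)*I = 3*I)
K = 12291 (K = (3*17)*(-1*44 + 285) = 51*(-44 + 285) = 51*241 = 12291)
K - 117158 = 12291 - 117158 = -104867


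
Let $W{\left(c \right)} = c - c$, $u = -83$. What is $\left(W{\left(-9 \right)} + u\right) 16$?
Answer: $-1328$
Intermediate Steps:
$W{\left(c \right)} = 0$
$\left(W{\left(-9 \right)} + u\right) 16 = \left(0 - 83\right) 16 = \left(-83\right) 16 = -1328$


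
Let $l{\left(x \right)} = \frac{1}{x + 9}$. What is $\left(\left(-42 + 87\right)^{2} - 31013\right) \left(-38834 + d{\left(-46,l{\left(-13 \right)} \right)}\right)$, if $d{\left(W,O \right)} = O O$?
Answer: $\frac{4502872721}{4} \approx 1.1257 \cdot 10^{9}$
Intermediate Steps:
$l{\left(x \right)} = \frac{1}{9 + x}$
$d{\left(W,O \right)} = O^{2}$
$\left(\left(-42 + 87\right)^{2} - 31013\right) \left(-38834 + d{\left(-46,l{\left(-13 \right)} \right)}\right) = \left(\left(-42 + 87\right)^{2} - 31013\right) \left(-38834 + \left(\frac{1}{9 - 13}\right)^{2}\right) = \left(45^{2} - 31013\right) \left(-38834 + \left(\frac{1}{-4}\right)^{2}\right) = \left(2025 - 31013\right) \left(-38834 + \left(- \frac{1}{4}\right)^{2}\right) = - 28988 \left(-38834 + \frac{1}{16}\right) = \left(-28988\right) \left(- \frac{621343}{16}\right) = \frac{4502872721}{4}$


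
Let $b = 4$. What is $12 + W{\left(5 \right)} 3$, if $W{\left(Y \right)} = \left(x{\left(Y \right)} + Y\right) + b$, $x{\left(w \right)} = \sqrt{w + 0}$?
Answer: $39 + 3 \sqrt{5} \approx 45.708$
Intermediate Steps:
$x{\left(w \right)} = \sqrt{w}$
$W{\left(Y \right)} = 4 + Y + \sqrt{Y}$ ($W{\left(Y \right)} = \left(\sqrt{Y} + Y\right) + 4 = \left(Y + \sqrt{Y}\right) + 4 = 4 + Y + \sqrt{Y}$)
$12 + W{\left(5 \right)} 3 = 12 + \left(4 + 5 + \sqrt{5}\right) 3 = 12 + \left(9 + \sqrt{5}\right) 3 = 12 + \left(27 + 3 \sqrt{5}\right) = 39 + 3 \sqrt{5}$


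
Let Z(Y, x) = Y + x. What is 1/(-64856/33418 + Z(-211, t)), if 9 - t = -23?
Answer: -1519/274849 ≈ -0.0055267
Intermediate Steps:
t = 32 (t = 9 - 1*(-23) = 9 + 23 = 32)
1/(-64856/33418 + Z(-211, t)) = 1/(-64856/33418 + (-211 + 32)) = 1/(-64856*1/33418 - 179) = 1/(-2948/1519 - 179) = 1/(-274849/1519) = -1519/274849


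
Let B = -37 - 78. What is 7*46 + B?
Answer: 207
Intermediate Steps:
B = -115
7*46 + B = 7*46 - 115 = 322 - 115 = 207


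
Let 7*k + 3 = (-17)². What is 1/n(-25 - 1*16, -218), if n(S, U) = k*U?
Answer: -7/62348 ≈ -0.00011227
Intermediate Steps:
k = 286/7 (k = -3/7 + (⅐)*(-17)² = -3/7 + (⅐)*289 = -3/7 + 289/7 = 286/7 ≈ 40.857)
n(S, U) = 286*U/7
1/n(-25 - 1*16, -218) = 1/((286/7)*(-218)) = 1/(-62348/7) = -7/62348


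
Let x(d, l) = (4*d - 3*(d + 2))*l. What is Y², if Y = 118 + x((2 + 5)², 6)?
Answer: 141376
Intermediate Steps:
x(d, l) = l*(-6 + d) (x(d, l) = (4*d - 3*(2 + d))*l = (4*d + (-6 - 3*d))*l = (-6 + d)*l = l*(-6 + d))
Y = 376 (Y = 118 + 6*(-6 + (2 + 5)²) = 118 + 6*(-6 + 7²) = 118 + 6*(-6 + 49) = 118 + 6*43 = 118 + 258 = 376)
Y² = 376² = 141376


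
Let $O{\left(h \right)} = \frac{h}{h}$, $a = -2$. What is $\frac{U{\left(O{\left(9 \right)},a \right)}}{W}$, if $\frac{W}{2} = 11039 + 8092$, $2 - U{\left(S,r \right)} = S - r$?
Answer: $- \frac{1}{38262} \approx -2.6136 \cdot 10^{-5}$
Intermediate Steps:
$O{\left(h \right)} = 1$
$U{\left(S,r \right)} = 2 + r - S$ ($U{\left(S,r \right)} = 2 - \left(S - r\right) = 2 + r - S$)
$W = 38262$ ($W = 2 \left(11039 + 8092\right) = 2 \cdot 19131 = 38262$)
$\frac{U{\left(O{\left(9 \right)},a \right)}}{W} = \frac{2 - 2 - 1}{38262} = \left(2 - 2 - 1\right) \frac{1}{38262} = \left(-1\right) \frac{1}{38262} = - \frac{1}{38262}$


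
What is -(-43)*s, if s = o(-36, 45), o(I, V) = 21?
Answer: 903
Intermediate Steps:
s = 21
-(-43)*s = -(-43)*21 = -43*(-21) = 903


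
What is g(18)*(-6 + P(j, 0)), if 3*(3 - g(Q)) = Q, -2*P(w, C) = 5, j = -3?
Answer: 51/2 ≈ 25.500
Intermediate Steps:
P(w, C) = -5/2 (P(w, C) = -½*5 = -5/2)
g(Q) = 3 - Q/3
g(18)*(-6 + P(j, 0)) = (3 - ⅓*18)*(-6 - 5/2) = (3 - 6)*(-17/2) = -3*(-17/2) = 51/2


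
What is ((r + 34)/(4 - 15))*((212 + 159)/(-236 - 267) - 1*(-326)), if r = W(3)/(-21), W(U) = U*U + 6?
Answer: -38120431/38731 ≈ -984.24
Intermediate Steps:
W(U) = 6 + U² (W(U) = U² + 6 = 6 + U²)
r = -5/7 (r = (6 + 3²)/(-21) = (6 + 9)*(-1/21) = 15*(-1/21) = -5/7 ≈ -0.71429)
((r + 34)/(4 - 15))*((212 + 159)/(-236 - 267) - 1*(-326)) = ((-5/7 + 34)/(4 - 15))*((212 + 159)/(-236 - 267) - 1*(-326)) = ((233/7)/(-11))*(371/(-503) + 326) = ((233/7)*(-1/11))*(371*(-1/503) + 326) = -233*(-371/503 + 326)/77 = -233/77*163607/503 = -38120431/38731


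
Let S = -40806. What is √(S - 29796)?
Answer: 41*I*√42 ≈ 265.71*I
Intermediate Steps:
√(S - 29796) = √(-40806 - 29796) = √(-70602) = 41*I*√42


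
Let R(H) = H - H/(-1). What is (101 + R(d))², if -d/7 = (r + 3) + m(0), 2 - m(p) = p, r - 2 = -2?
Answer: 961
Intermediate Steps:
r = 0 (r = 2 - 2 = 0)
m(p) = 2 - p
d = -35 (d = -7*((0 + 3) + (2 - 1*0)) = -7*(3 + (2 + 0)) = -7*(3 + 2) = -7*5 = -35)
R(H) = 2*H (R(H) = H - H*(-1) = H - (-1)*H = H + H = 2*H)
(101 + R(d))² = (101 + 2*(-35))² = (101 - 70)² = 31² = 961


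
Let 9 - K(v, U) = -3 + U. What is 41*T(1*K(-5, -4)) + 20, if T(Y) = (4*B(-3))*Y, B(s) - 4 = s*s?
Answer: 34132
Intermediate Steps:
B(s) = 4 + s² (B(s) = 4 + s*s = 4 + s²)
K(v, U) = 12 - U (K(v, U) = 9 - (-3 + U) = 9 + (3 - U) = 12 - U)
T(Y) = 52*Y (T(Y) = (4*(4 + (-3)²))*Y = (4*(4 + 9))*Y = (4*13)*Y = 52*Y)
41*T(1*K(-5, -4)) + 20 = 41*(52*(1*(12 - 1*(-4)))) + 20 = 41*(52*(1*(12 + 4))) + 20 = 41*(52*(1*16)) + 20 = 41*(52*16) + 20 = 41*832 + 20 = 34112 + 20 = 34132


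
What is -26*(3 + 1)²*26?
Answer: -10816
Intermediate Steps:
-26*(3 + 1)²*26 = -26*4²*26 = -26*16*26 = -416*26 = -10816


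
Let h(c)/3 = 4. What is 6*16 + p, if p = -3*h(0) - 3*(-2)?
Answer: 66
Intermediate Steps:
h(c) = 12 (h(c) = 3*4 = 12)
p = -30 (p = -3*12 - 3*(-2) = -36 + 6 = -30)
6*16 + p = 6*16 - 30 = 96 - 30 = 66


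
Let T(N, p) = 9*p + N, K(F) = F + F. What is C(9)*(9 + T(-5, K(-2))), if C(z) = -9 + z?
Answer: 0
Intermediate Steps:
K(F) = 2*F
T(N, p) = N + 9*p
C(9)*(9 + T(-5, K(-2))) = (-9 + 9)*(9 + (-5 + 9*(2*(-2)))) = 0*(9 + (-5 + 9*(-4))) = 0*(9 + (-5 - 36)) = 0*(9 - 41) = 0*(-32) = 0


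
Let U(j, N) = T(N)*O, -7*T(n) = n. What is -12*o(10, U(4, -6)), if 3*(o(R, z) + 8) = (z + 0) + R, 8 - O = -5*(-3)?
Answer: 80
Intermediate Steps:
O = -7 (O = 8 - (-5)*(-3) = 8 - 1*15 = 8 - 15 = -7)
T(n) = -n/7
U(j, N) = N (U(j, N) = -N/7*(-7) = N)
o(R, z) = -8 + R/3 + z/3 (o(R, z) = -8 + ((z + 0) + R)/3 = -8 + (z + R)/3 = -8 + (R + z)/3 = -8 + (R/3 + z/3) = -8 + R/3 + z/3)
-12*o(10, U(4, -6)) = -12*(-8 + (⅓)*10 + (⅓)*(-6)) = -12*(-8 + 10/3 - 2) = -12*(-20/3) = 80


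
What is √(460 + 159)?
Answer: √619 ≈ 24.880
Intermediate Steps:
√(460 + 159) = √619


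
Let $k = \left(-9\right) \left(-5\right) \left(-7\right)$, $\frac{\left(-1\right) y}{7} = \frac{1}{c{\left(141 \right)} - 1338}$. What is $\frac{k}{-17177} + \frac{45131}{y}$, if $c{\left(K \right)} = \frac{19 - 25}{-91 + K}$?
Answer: $\frac{3704753386548}{429425} \approx 8.6272 \cdot 10^{6}$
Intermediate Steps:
$c{\left(K \right)} = - \frac{6}{-91 + K}$
$y = \frac{25}{4779}$ ($y = - \frac{7}{- \frac{6}{-91 + 141} - 1338} = - \frac{7}{- \frac{6}{50} - 1338} = - \frac{7}{\left(-6\right) \frac{1}{50} - 1338} = - \frac{7}{- \frac{3}{25} - 1338} = - \frac{7}{- \frac{33453}{25}} = \left(-7\right) \left(- \frac{25}{33453}\right) = \frac{25}{4779} \approx 0.0052312$)
$k = -315$ ($k = 45 \left(-7\right) = -315$)
$\frac{k}{-17177} + \frac{45131}{y} = - \frac{315}{-17177} + \frac{45131}{\frac{25}{4779}} = \left(-315\right) \left(- \frac{1}{17177}\right) + 45131 \cdot \frac{4779}{25} = \frac{315}{17177} + \frac{215681049}{25} = \frac{3704753386548}{429425}$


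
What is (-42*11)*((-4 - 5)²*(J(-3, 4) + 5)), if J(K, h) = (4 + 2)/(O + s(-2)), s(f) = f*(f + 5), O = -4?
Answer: -823284/5 ≈ -1.6466e+5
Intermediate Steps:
s(f) = f*(5 + f)
J(K, h) = -⅗ (J(K, h) = (4 + 2)/(-4 - 2*(5 - 2)) = 6/(-4 - 2*3) = 6/(-4 - 6) = 6/(-10) = 6*(-⅒) = -⅗)
(-42*11)*((-4 - 5)²*(J(-3, 4) + 5)) = (-42*11)*((-4 - 5)²*(-⅗ + 5)) = -462*(-9)²*22/5 = -37422*22/5 = -462*1782/5 = -823284/5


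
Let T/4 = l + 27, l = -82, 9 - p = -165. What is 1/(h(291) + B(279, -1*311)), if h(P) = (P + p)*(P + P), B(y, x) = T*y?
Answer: 1/209250 ≈ 4.7790e-6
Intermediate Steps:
p = 174 (p = 9 - 1*(-165) = 9 + 165 = 174)
T = -220 (T = 4*(-82 + 27) = 4*(-55) = -220)
B(y, x) = -220*y
h(P) = 2*P*(174 + P) (h(P) = (P + 174)*(P + P) = (174 + P)*(2*P) = 2*P*(174 + P))
1/(h(291) + B(279, -1*311)) = 1/(2*291*(174 + 291) - 220*279) = 1/(2*291*465 - 61380) = 1/(270630 - 61380) = 1/209250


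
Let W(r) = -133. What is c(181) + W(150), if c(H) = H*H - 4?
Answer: 32624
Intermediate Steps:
c(H) = -4 + H**2 (c(H) = H**2 - 4 = -4 + H**2)
c(181) + W(150) = (-4 + 181**2) - 133 = (-4 + 32761) - 133 = 32757 - 133 = 32624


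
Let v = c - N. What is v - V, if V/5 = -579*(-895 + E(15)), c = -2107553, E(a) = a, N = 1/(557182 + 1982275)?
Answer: -11821560871922/2539457 ≈ -4.6552e+6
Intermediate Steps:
N = 1/2539457 ≈ 3.9378e-7
v = -5352040218722/2539457 (v = -2107553 - 1*1/2539457 = -2107553 - 1/2539457 = -5352040218722/2539457 ≈ -2.1076e+6)
V = 2547600 (V = 5*(-579*(-895 + 15)) = 5*(-579*(-880)) = 5*509520 = 2547600)
v - V = -5352040218722/2539457 - 1*2547600 = -5352040218722/2539457 - 2547600 = -11821560871922/2539457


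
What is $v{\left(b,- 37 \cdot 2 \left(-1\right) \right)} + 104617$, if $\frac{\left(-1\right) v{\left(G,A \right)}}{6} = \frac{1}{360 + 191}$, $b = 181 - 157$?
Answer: $\frac{57643961}{551} \approx 1.0462 \cdot 10^{5}$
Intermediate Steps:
$b = 24$
$v{\left(G,A \right)} = - \frac{6}{551}$ ($v{\left(G,A \right)} = - \frac{6}{360 + 191} = - \frac{6}{551}$)
$v{\left(b,- 37 \cdot 2 \left(-1\right) \right)} + 104617 = - \frac{6}{551} + 104617 = \frac{57643961}{551}$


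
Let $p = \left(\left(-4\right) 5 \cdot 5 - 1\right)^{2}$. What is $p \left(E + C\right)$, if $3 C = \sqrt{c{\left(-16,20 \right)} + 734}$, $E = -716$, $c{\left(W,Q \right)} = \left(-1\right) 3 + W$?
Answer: $-7303916 + \frac{10201 \sqrt{715}}{3} \approx -7.213 \cdot 10^{6}$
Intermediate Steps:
$c{\left(W,Q \right)} = -3 + W$
$p = 10201$ ($p = \left(\left(-20\right) 5 - 1\right)^{2} = \left(-100 - 1\right)^{2} = \left(-101\right)^{2} = 10201$)
$C = \frac{\sqrt{715}}{3}$ ($C = \frac{\sqrt{\left(-3 - 16\right) + 734}}{3} = \frac{\sqrt{-19 + 734}}{3} = \frac{\sqrt{715}}{3} \approx 8.9132$)
$p \left(E + C\right) = 10201 \left(-716 + \frac{\sqrt{715}}{3}\right) = -7303916 + \frac{10201 \sqrt{715}}{3}$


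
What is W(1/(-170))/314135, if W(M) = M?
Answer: -1/53402950 ≈ -1.8726e-8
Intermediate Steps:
W(1/(-170))/314135 = 1/(-170*314135) = -1/170*1/314135 = -1/53402950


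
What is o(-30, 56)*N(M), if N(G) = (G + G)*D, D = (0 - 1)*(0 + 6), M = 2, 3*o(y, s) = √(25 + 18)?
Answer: -8*√43 ≈ -52.460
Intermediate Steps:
o(y, s) = √43/3 (o(y, s) = √(25 + 18)/3 = √43/3)
D = -6 (D = -1*6 = -6)
N(G) = -12*G (N(G) = (G + G)*(-6) = (2*G)*(-6) = -12*G)
o(-30, 56)*N(M) = (√43/3)*(-12*2) = (√43/3)*(-24) = -8*√43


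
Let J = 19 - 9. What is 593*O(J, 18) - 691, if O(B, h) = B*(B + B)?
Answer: 117909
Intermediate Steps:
J = 10
O(B, h) = 2*B**2 (O(B, h) = B*(2*B) = 2*B**2)
593*O(J, 18) - 691 = 593*(2*10**2) - 691 = 593*(2*100) - 691 = 593*200 - 691 = 118600 - 691 = 117909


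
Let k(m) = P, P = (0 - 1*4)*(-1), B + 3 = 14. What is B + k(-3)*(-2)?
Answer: 3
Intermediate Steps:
B = 11 (B = -3 + 14 = 11)
P = 4 (P = (0 - 4)*(-1) = -4*(-1) = 4)
k(m) = 4
B + k(-3)*(-2) = 11 + 4*(-2) = 11 - 8 = 3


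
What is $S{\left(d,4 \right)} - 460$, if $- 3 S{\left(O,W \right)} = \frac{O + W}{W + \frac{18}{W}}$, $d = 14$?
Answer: $- \frac{7832}{17} \approx -460.71$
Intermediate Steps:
$S{\left(O,W \right)} = - \frac{O + W}{3 \left(W + \frac{18}{W}\right)}$ ($S{\left(O,W \right)} = - \frac{\left(O + W\right) \frac{1}{W + \frac{18}{W}}}{3} = - \frac{\frac{1}{W + \frac{18}{W}} \left(O + W\right)}{3} = - \frac{O + W}{3 \left(W + \frac{18}{W}\right)}$)
$S{\left(d,4 \right)} - 460 = \left(-1\right) 4 \frac{1}{54 + 3 \cdot 4^{2}} \left(14 + 4\right) - 460 = \left(-1\right) 4 \frac{1}{54 + 3 \cdot 16} \cdot 18 - 460 = \left(-1\right) 4 \frac{1}{54 + 48} \cdot 18 - 460 = \left(-1\right) 4 \cdot \frac{1}{102} \cdot 18 - 460 = - \frac{12}{17} - 460 = - \frac{7832}{17}$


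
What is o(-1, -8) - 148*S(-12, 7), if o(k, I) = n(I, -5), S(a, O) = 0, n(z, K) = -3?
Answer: -3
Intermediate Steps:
o(k, I) = -3
o(-1, -8) - 148*S(-12, 7) = -3 - 148*0 = -3 + 0 = -3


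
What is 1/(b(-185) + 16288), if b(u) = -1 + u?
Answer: 1/16102 ≈ 6.2104e-5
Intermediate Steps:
1/(b(-185) + 16288) = 1/((-1 - 185) + 16288) = 1/(-186 + 16288) = 1/16102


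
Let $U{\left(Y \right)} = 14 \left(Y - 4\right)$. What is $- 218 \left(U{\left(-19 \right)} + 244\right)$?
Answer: $17004$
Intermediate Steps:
$U{\left(Y \right)} = -56 + 14 Y$ ($U{\left(Y \right)} = 14 \left(-4 + Y\right) = -56 + 14 Y$)
$- 218 \left(U{\left(-19 \right)} + 244\right) = - 218 \left(\left(-56 + 14 \left(-19\right)\right) + 244\right) = - 218 \left(\left(-56 - 266\right) + 244\right) = - 218 \left(-322 + 244\right) = \left(-218\right) \left(-78\right) = 17004$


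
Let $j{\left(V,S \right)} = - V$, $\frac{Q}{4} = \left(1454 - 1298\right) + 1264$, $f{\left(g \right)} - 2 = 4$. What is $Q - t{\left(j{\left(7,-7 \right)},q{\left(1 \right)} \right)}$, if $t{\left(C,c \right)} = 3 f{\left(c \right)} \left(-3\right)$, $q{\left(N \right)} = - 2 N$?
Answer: $5734$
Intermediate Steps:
$f{\left(g \right)} = 6$ ($f{\left(g \right)} = 2 + 4 = 6$)
$Q = 5680$ ($Q = 4 \left(\left(1454 - 1298\right) + 1264\right) = 4 \left(156 + 1264\right) = 4 \cdot 1420 = 5680$)
$t{\left(C,c \right)} = -54$ ($t{\left(C,c \right)} = 3 \cdot 6 \left(-3\right) = 18 \left(-3\right) = -54$)
$Q - t{\left(j{\left(7,-7 \right)},q{\left(1 \right)} \right)} = 5680 - -54 = 5680 + 54 = 5734$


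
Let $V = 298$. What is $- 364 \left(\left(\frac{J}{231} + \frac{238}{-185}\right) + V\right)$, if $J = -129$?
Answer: $- \frac{219373908}{2035} \approx -1.078 \cdot 10^{5}$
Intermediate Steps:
$- 364 \left(\left(\frac{J}{231} + \frac{238}{-185}\right) + V\right) = - 364 \left(\left(- \frac{129}{231} + \frac{238}{-185}\right) + 298\right) = - 364 \left(\left(\left(-129\right) \frac{1}{231} + 238 \left(- \frac{1}{185}\right)\right) + 298\right) = - 364 \left(\left(- \frac{43}{77} - \frac{238}{185}\right) + 298\right) = - 364 \left(- \frac{26281}{14245} + 298\right) = \left(-364\right) \frac{4218729}{14245} = - \frac{219373908}{2035}$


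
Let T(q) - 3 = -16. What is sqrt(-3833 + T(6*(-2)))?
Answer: I*sqrt(3846) ≈ 62.016*I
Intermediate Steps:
T(q) = -13 (T(q) = 3 - 16 = -13)
sqrt(-3833 + T(6*(-2))) = sqrt(-3833 - 13) = sqrt(-3846) = I*sqrt(3846)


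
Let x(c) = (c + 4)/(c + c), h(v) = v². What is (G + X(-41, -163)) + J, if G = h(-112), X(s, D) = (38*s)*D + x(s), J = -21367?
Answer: 20100779/82 ≈ 2.4513e+5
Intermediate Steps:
x(c) = (4 + c)/(2*c) (x(c) = (4 + c)/((2*c)) = (4 + c)*(1/(2*c)) = (4 + c)/(2*c))
X(s, D) = (4 + s)/(2*s) + 38*D*s (X(s, D) = (38*s)*D + (4 + s)/(2*s) = 38*D*s + (4 + s)/(2*s) = (4 + s)/(2*s) + 38*D*s)
G = 12544 (G = (-112)² = 12544)
(G + X(-41, -163)) + J = (12544 + (½ + 2/(-41) + 38*(-163)*(-41))) - 21367 = (12544 + (½ + 2*(-1/41) + 253954)) - 21367 = (12544 + (½ - 2/41 + 253954)) - 21367 = (12544 + 20824265/82) - 21367 = 21852873/82 - 21367 = 20100779/82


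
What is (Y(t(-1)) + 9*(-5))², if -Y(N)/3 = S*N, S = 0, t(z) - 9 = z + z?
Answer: 2025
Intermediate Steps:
t(z) = 9 + 2*z (t(z) = 9 + (z + z) = 9 + 2*z)
Y(N) = 0 (Y(N) = -0*N = -3*0 = 0)
(Y(t(-1)) + 9*(-5))² = (0 + 9*(-5))² = (0 - 45)² = (-45)² = 2025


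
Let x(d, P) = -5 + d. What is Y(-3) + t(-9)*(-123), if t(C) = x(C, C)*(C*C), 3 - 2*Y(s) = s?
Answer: 139485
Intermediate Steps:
Y(s) = 3/2 - s/2
t(C) = C²*(-5 + C) (t(C) = (-5 + C)*(C*C) = (-5 + C)*C² = C²*(-5 + C))
Y(-3) + t(-9)*(-123) = (3/2 - ½*(-3)) + ((-9)²*(-5 - 9))*(-123) = (3/2 + 3/2) + (81*(-14))*(-123) = 3 - 1134*(-123) = 3 + 139482 = 139485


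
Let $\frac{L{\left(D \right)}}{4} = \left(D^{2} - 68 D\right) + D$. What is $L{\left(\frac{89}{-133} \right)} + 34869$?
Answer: $\frac{620001741}{17689} \approx 35050.0$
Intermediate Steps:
$L{\left(D \right)} = - 268 D + 4 D^{2}$ ($L{\left(D \right)} = 4 \left(\left(D^{2} - 68 D\right) + D\right) = 4 \left(D^{2} - 67 D\right) = - 268 D + 4 D^{2}$)
$L{\left(\frac{89}{-133} \right)} + 34869 = 4 \frac{89}{-133} \left(-67 + \frac{89}{-133}\right) + 34869 = 4 \cdot 89 \left(- \frac{1}{133}\right) \left(-67 + 89 \left(- \frac{1}{133}\right)\right) + 34869 = 4 \left(- \frac{89}{133}\right) \left(-67 - \frac{89}{133}\right) + 34869 = 4 \left(- \frac{89}{133}\right) \left(- \frac{9000}{133}\right) + 34869 = \frac{3204000}{17689} + 34869 = \frac{620001741}{17689}$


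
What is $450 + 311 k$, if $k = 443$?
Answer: $138223$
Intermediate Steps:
$450 + 311 k = 450 + 311 \cdot 443 = 450 + 137773 = 138223$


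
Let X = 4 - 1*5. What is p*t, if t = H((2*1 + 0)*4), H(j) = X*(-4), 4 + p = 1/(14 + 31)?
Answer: -716/45 ≈ -15.911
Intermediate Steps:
X = -1 (X = 4 - 5 = -1)
p = -179/45 (p = -4 + 1/(14 + 31) = -4 + 1/45 = -179/45 ≈ -3.9778)
H(j) = 4 (H(j) = -1*(-4) = 4)
t = 4
p*t = -179/45*4 = -716/45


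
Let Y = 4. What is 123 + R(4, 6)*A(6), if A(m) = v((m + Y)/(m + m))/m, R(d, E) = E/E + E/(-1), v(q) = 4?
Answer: 359/3 ≈ 119.67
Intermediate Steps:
R(d, E) = 1 - E (R(d, E) = 1 + E*(-1) = 1 - E)
A(m) = 4/m
123 + R(4, 6)*A(6) = 123 + (1 - 1*6)*(4/6) = 123 + (1 - 6)*(4*(⅙)) = 123 - 5*⅔ = 123 - 10/3 = 359/3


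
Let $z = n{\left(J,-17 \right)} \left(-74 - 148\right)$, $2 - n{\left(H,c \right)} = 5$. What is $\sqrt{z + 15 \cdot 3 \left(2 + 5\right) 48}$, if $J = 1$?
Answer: $3 \sqrt{1754} \approx 125.64$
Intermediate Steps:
$n{\left(H,c \right)} = -3$ ($n{\left(H,c \right)} = 2 - 5 = -3$)
$z = 666$ ($z = - 3 \left(-74 - 148\right) = \left(-3\right) \left(-222\right) = 666$)
$\sqrt{z + 15 \cdot 3 \left(2 + 5\right) 48} = \sqrt{666 + 15 \cdot 3 \left(2 + 5\right) 48} = \sqrt{666 + 15 \cdot 3 \cdot 7 \cdot 48} = \sqrt{666 + 15 \cdot 21 \cdot 48} = \sqrt{666 + 315 \cdot 48} = \sqrt{666 + 15120} = \sqrt{15786} = 3 \sqrt{1754}$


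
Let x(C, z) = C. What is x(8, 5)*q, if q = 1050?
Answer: 8400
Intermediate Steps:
x(8, 5)*q = 8*1050 = 8400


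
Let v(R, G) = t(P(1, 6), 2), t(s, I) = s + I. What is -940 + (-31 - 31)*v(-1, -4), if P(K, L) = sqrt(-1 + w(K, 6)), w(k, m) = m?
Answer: -1064 - 62*sqrt(5) ≈ -1202.6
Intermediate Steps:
P(K, L) = sqrt(5) (P(K, L) = sqrt(-1 + 6) = sqrt(5))
t(s, I) = I + s
v(R, G) = 2 + sqrt(5)
-940 + (-31 - 31)*v(-1, -4) = -940 + (-31 - 31)*(2 + sqrt(5)) = -940 - 62*(2 + sqrt(5)) = -940 + (-124 - 62*sqrt(5)) = -1064 - 62*sqrt(5)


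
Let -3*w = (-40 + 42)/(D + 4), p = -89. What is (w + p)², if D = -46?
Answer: 31427236/3969 ≈ 7918.2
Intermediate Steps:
w = 1/63 (w = -(-40 + 42)/(3*(-46 + 4)) = -2/(3*(-42)) = -2*(-1)/(3*42) = -⅓*(-1/21) = 1/63 ≈ 0.015873)
(w + p)² = (1/63 - 89)² = (-5606/63)² = 31427236/3969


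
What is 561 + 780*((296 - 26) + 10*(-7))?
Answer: 156561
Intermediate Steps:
561 + 780*((296 - 26) + 10*(-7)) = 561 + 780*(270 - 70) = 561 + 780*200 = 561 + 156000 = 156561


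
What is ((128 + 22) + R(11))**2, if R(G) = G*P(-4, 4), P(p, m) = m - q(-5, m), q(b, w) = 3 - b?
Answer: 11236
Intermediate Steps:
P(p, m) = -8 + m (P(p, m) = m - (3 - 1*(-5)) = m - (3 + 5) = m - 1*8 = m - 8 = -8 + m)
R(G) = -4*G (R(G) = G*(-8 + 4) = G*(-4) = -4*G)
((128 + 22) + R(11))**2 = ((128 + 22) - 4*11)**2 = (150 - 44)**2 = 106**2 = 11236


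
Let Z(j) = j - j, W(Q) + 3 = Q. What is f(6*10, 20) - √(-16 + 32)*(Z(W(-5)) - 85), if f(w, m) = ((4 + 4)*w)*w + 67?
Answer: 29207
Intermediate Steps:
W(Q) = -3 + Q
f(w, m) = 67 + 8*w² (f(w, m) = (8*w)*w + 67 = 8*w² + 67 = 67 + 8*w²)
Z(j) = 0
f(6*10, 20) - √(-16 + 32)*(Z(W(-5)) - 85) = (67 + 8*(6*10)²) - √(-16 + 32)*(0 - 85) = (67 + 8*60²) - √16*(-85) = (67 + 8*3600) - 4*(-85) = (67 + 28800) - 1*(-340) = 28867 + 340 = 29207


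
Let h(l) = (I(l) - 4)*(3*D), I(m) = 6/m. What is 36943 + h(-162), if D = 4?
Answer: 332051/9 ≈ 36895.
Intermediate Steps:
h(l) = -48 + 72/l (h(l) = (6/l - 4)*(3*4) = (-4 + 6/l)*12 = -48 + 72/l)
36943 + h(-162) = 36943 + (-48 + 72/(-162)) = 36943 + (-48 + 72*(-1/162)) = 36943 + (-48 - 4/9) = 36943 - 436/9 = 332051/9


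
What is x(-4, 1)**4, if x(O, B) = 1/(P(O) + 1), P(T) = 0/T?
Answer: 1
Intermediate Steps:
P(T) = 0
x(O, B) = 1 (x(O, B) = 1/(0 + 1) = 1/1 = 1)
x(-4, 1)**4 = 1**4 = 1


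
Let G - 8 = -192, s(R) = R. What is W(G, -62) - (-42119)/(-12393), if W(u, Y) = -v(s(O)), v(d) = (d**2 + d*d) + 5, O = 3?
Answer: -327158/12393 ≈ -26.399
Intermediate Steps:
v(d) = 5 + 2*d**2 (v(d) = (d**2 + d**2) + 5 = 2*d**2 + 5 = 5 + 2*d**2)
G = -184 (G = 8 - 192 = -184)
W(u, Y) = -23 (W(u, Y) = -(5 + 2*3**2) = -(5 + 2*9) = -(5 + 18) = -1*23 = -23)
W(G, -62) - (-42119)/(-12393) = -23 - (-42119)/(-12393) = -23 - (-42119)*(-1)/12393 = -23 - 1*42119/12393 = -23 - 42119/12393 = -327158/12393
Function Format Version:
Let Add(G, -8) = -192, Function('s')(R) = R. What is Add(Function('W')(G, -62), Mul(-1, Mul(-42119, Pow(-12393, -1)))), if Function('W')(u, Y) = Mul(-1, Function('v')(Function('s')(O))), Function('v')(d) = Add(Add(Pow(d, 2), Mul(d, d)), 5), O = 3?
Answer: Rational(-327158, 12393) ≈ -26.399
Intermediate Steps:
Function('v')(d) = Add(5, Mul(2, Pow(d, 2))) (Function('v')(d) = Add(Add(Pow(d, 2), Pow(d, 2)), 5) = Add(Mul(2, Pow(d, 2)), 5) = Add(5, Mul(2, Pow(d, 2))))
G = -184 (G = Add(8, -192) = -184)
Function('W')(u, Y) = -23 (Function('W')(u, Y) = Mul(-1, Add(5, Mul(2, Pow(3, 2)))) = Mul(-1, Add(5, Mul(2, 9))) = Mul(-1, Add(5, 18)) = Mul(-1, 23) = -23)
Add(Function('W')(G, -62), Mul(-1, Mul(-42119, Pow(-12393, -1)))) = Add(-23, Mul(-1, Mul(-42119, Pow(-12393, -1)))) = Add(-23, Mul(-1, Mul(-42119, Rational(-1, 12393)))) = Add(-23, Mul(-1, Rational(42119, 12393))) = Add(-23, Rational(-42119, 12393)) = Rational(-327158, 12393)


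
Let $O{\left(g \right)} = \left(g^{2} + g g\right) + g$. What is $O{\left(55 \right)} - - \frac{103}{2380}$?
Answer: $\frac{14530003}{2380} \approx 6105.0$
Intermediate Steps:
$O{\left(g \right)} = g + 2 g^{2}$ ($O{\left(g \right)} = \left(g^{2} + g^{2}\right) + g = 2 g^{2} + g = g + 2 g^{2}$)
$O{\left(55 \right)} - - \frac{103}{2380} = 55 \left(1 + 2 \cdot 55\right) - - \frac{103}{2380} = 55 \left(1 + 110\right) - \left(-103\right) \frac{1}{2380} = 55 \cdot 111 - - \frac{103}{2380} = 6105 + \frac{103}{2380} = \frac{14530003}{2380}$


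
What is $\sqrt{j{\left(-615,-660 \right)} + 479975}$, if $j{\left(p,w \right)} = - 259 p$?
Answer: $2 \sqrt{159815} \approx 799.54$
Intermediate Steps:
$\sqrt{j{\left(-615,-660 \right)} + 479975} = \sqrt{\left(-259\right) \left(-615\right) + 479975} = \sqrt{159285 + 479975} = \sqrt{639260} = 2 \sqrt{159815}$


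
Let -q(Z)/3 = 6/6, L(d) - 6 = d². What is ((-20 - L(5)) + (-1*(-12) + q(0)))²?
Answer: 1764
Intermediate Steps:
L(d) = 6 + d²
q(Z) = -3 (q(Z) = -18/6 = -3*1 = -3)
((-20 - L(5)) + (-1*(-12) + q(0)))² = ((-20 - (6 + 5²)) + (-1*(-12) - 3))² = ((-20 - (6 + 25)) + (12 - 3))² = ((-20 - 1*31) + 9)² = ((-20 - 31) + 9)² = (-51 + 9)² = (-42)² = 1764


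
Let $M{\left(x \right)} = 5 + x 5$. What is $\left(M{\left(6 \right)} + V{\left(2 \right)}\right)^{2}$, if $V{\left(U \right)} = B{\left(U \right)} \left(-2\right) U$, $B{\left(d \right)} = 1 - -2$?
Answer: $529$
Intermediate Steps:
$B{\left(d \right)} = 3$ ($B{\left(d \right)} = 1 + 2 = 3$)
$V{\left(U \right)} = - 6 U$ ($V{\left(U \right)} = 3 \left(-2\right) U = - 6 U$)
$M{\left(x \right)} = 5 + 5 x$
$\left(M{\left(6 \right)} + V{\left(2 \right)}\right)^{2} = \left(\left(5 + 5 \cdot 6\right) - 12\right)^{2} = \left(\left(5 + 30\right) - 12\right)^{2} = \left(35 - 12\right)^{2} = 23^{2} = 529$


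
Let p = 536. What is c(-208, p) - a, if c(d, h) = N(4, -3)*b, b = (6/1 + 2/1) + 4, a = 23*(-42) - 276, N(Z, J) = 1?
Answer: 1254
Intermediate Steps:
a = -1242 (a = -966 - 276 = -1242)
b = 12 (b = (6*1 + 2*1) + 4 = (6 + 2) + 4 = 8 + 4 = 12)
c(d, h) = 12 (c(d, h) = 1*12 = 12)
c(-208, p) - a = 12 - 1*(-1242) = 12 + 1242 = 1254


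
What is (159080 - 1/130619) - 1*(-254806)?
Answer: 54061375433/130619 ≈ 4.1389e+5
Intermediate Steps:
(159080 - 1/130619) - 1*(-254806) = (159080 - 1*1/130619) + 254806 = (159080 - 1/130619) + 254806 = 20778870519/130619 + 254806 = 54061375433/130619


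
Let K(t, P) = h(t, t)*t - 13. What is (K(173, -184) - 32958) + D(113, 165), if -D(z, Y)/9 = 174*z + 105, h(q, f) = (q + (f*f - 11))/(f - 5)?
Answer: -30221089/168 ≈ -1.7989e+5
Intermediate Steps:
h(q, f) = (-11 + q + f²)/(-5 + f) (h(q, f) = (q + (f² - 11))/(-5 + f) = (q + (-11 + f²))/(-5 + f) = (-11 + q + f²)/(-5 + f))
K(t, P) = -13 + t*(-11 + t + t²)/(-5 + t) (K(t, P) = ((-11 + t + t²)/(-5 + t))*t - 13 = t*(-11 + t + t²)/(-5 + t) - 13 = -13 + t*(-11 + t + t²)/(-5 + t))
D(z, Y) = -945 - 1566*z (D(z, Y) = -9*(174*z + 105) = -9*(105 + 174*z) = -945 - 1566*z)
(K(173, -184) - 32958) + D(113, 165) = ((65 + 173² + 173³ - 24*173)/(-5 + 173) - 32958) + (-945 - 1566*113) = ((65 + 29929 + 5177717 - 4152)/168 - 32958) + (-945 - 176958) = ((1/168)*5203559 - 32958) - 177903 = (5203559/168 - 32958) - 177903 = -333385/168 - 177903 = -30221089/168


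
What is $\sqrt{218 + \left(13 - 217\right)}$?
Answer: $\sqrt{14} \approx 3.7417$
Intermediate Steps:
$\sqrt{218 + \left(13 - 217\right)} = \sqrt{218 - 204} = \sqrt{14}$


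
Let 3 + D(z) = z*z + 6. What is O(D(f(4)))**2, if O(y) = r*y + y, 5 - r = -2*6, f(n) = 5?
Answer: 254016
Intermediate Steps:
D(z) = 3 + z**2 (D(z) = -3 + (z*z + 6) = -3 + (z**2 + 6) = -3 + (6 + z**2) = 3 + z**2)
r = 17 (r = 5 - (-2)*6 = 5 - 1*(-12) = 5 + 12 = 17)
O(y) = 18*y (O(y) = 17*y + y = 18*y)
O(D(f(4)))**2 = (18*(3 + 5**2))**2 = (18*(3 + 25))**2 = (18*28)**2 = 504**2 = 254016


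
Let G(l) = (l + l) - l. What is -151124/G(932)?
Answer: -37781/233 ≈ -162.15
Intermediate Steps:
G(l) = l (G(l) = 2*l - l = l)
-151124/G(932) = -151124/932 = -151124*1/932 = -37781/233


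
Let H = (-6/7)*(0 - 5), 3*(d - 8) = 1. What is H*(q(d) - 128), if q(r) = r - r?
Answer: -3840/7 ≈ -548.57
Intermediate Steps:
d = 25/3 (d = 8 + (⅓)*1 = 8 + ⅓ = 25/3 ≈ 8.3333)
q(r) = 0
H = 30/7 (H = -6*⅐*(-5) = -6/7*(-5) = 30/7 ≈ 4.2857)
H*(q(d) - 128) = 30*(0 - 128)/7 = (30/7)*(-128) = -3840/7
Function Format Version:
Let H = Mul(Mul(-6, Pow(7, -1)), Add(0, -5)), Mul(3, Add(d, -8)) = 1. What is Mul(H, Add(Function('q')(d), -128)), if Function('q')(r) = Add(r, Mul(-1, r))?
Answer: Rational(-3840, 7) ≈ -548.57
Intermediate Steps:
d = Rational(25, 3) (d = Add(8, Mul(Rational(1, 3), 1)) = Add(8, Rational(1, 3)) = Rational(25, 3) ≈ 8.3333)
Function('q')(r) = 0
H = Rational(30, 7) (H = Mul(Mul(-6, Rational(1, 7)), -5) = Mul(Rational(-6, 7), -5) = Rational(30, 7) ≈ 4.2857)
Mul(H, Add(Function('q')(d), -128)) = Mul(Rational(30, 7), Add(0, -128)) = Mul(Rational(30, 7), -128) = Rational(-3840, 7)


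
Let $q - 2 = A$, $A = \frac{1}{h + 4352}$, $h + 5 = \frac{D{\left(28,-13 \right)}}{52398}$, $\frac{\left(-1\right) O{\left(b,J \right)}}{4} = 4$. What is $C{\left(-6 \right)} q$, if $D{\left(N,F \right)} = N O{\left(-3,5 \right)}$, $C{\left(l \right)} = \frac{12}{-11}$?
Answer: $- \frac{2733598284}{1252755119} \approx -2.1821$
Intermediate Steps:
$O{\left(b,J \right)} = -16$ ($O{\left(b,J \right)} = \left(-4\right) 4 = -16$)
$C{\left(l \right)} = - \frac{12}{11}$ ($C{\left(l \right)} = 12 \left(- \frac{1}{11}\right) = - \frac{12}{11}$)
$D{\left(N,F \right)} = - 16 N$ ($D{\left(N,F \right)} = N \left(-16\right) = - 16 N$)
$h = - \frac{131219}{26199}$ ($h = -5 + \frac{\left(-16\right) 28}{52398} = -5 - \frac{224}{26199} = - \frac{131219}{26199} \approx -5.0086$)
$A = \frac{26199}{113886829}$ ($A = \frac{1}{- \frac{131219}{26199} + 4352} = \frac{1}{\frac{113886829}{26199}} = \frac{26199}{113886829} \approx 0.00023004$)
$q = \frac{227799857}{113886829}$ ($q = 2 + \frac{26199}{113886829} = \frac{227799857}{113886829} \approx 2.0002$)
$C{\left(-6 \right)} q = \left(- \frac{12}{11}\right) \frac{227799857}{113886829} = - \frac{2733598284}{1252755119}$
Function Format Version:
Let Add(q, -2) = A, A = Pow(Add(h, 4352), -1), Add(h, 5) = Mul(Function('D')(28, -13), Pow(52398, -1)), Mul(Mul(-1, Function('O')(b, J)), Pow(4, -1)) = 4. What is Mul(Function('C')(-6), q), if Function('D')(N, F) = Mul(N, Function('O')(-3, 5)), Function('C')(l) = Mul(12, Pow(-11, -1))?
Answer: Rational(-2733598284, 1252755119) ≈ -2.1821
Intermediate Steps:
Function('O')(b, J) = -16 (Function('O')(b, J) = Mul(-4, 4) = -16)
Function('C')(l) = Rational(-12, 11) (Function('C')(l) = Mul(12, Rational(-1, 11)) = Rational(-12, 11))
Function('D')(N, F) = Mul(-16, N) (Function('D')(N, F) = Mul(N, -16) = Mul(-16, N))
h = Rational(-131219, 26199) (h = Add(-5, Mul(Mul(-16, 28), Pow(52398, -1))) = Add(-5, Mul(-448, Rational(1, 52398))) = Add(-5, Rational(-224, 26199)) = Rational(-131219, 26199) ≈ -5.0086)
A = Rational(26199, 113886829) (A = Pow(Add(Rational(-131219, 26199), 4352), -1) = Pow(Rational(113886829, 26199), -1) = Rational(26199, 113886829) ≈ 0.00023004)
q = Rational(227799857, 113886829) (q = Add(2, Rational(26199, 113886829)) = Rational(227799857, 113886829) ≈ 2.0002)
Mul(Function('C')(-6), q) = Mul(Rational(-12, 11), Rational(227799857, 113886829)) = Rational(-2733598284, 1252755119)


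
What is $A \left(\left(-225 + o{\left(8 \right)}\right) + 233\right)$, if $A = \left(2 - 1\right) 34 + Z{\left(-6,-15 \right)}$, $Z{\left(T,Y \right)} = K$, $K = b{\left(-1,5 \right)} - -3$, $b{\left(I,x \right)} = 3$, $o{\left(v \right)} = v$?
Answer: $640$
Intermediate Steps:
$K = 6$ ($K = 3 - -3 = 3 + 3 = 6$)
$Z{\left(T,Y \right)} = 6$
$A = 40$ ($A = \left(2 - 1\right) 34 + 6 = 1 \cdot 34 + 6 = 34 + 6 = 40$)
$A \left(\left(-225 + o{\left(8 \right)}\right) + 233\right) = 40 \left(\left(-225 + 8\right) + 233\right) = 40 \left(-217 + 233\right) = 40 \cdot 16 = 640$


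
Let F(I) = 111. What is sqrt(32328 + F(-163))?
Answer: sqrt(32439) ≈ 180.11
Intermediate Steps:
sqrt(32328 + F(-163)) = sqrt(32328 + 111) = sqrt(32439)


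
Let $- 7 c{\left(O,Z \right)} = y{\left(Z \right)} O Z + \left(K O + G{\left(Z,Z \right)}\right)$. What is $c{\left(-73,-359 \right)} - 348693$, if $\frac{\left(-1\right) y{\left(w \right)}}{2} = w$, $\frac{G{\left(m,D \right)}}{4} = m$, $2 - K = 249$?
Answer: $- \frac{21274072}{7} \approx -3.0392 \cdot 10^{6}$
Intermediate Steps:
$K = -247$ ($K = 2 - 249 = -247$)
$G{\left(m,D \right)} = 4 m$
$y{\left(w \right)} = - 2 w$
$c{\left(O,Z \right)} = - \frac{4 Z}{7} + \frac{247 O}{7} + \frac{2 O Z^{2}}{7}$ ($c{\left(O,Z \right)} = - \frac{- 2 Z O Z - \left(- 4 Z + 247 O\right)}{7} = - \frac{- 2 O Z Z - \left(- 4 Z + 247 O\right)}{7} = - \frac{- 2 O Z^{2} - \left(- 4 Z + 247 O\right)}{7} = - \frac{- 247 O + 4 Z - 2 O Z^{2}}{7} = - \frac{4 Z}{7} + \frac{247 O}{7} + \frac{2 O Z^{2}}{7}$)
$c{\left(-73,-359 \right)} - 348693 = \left(\left(- \frac{4}{7}\right) \left(-359\right) + \frac{247}{7} \left(-73\right) + \frac{2}{7} \left(-73\right) \left(-359\right)^{2}\right) - 348693 = \left(\frac{1436}{7} - \frac{18031}{7} + \frac{2}{7} \left(-73\right) 128881\right) - 348693 = \left(\frac{1436}{7} - \frac{18031}{7} - \frac{18816626}{7}\right) - 348693 = - \frac{18833221}{7} - 348693 = - \frac{21274072}{7}$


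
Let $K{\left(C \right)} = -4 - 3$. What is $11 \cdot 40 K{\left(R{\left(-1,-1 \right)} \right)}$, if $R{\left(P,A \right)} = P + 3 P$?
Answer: $-3080$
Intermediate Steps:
$R{\left(P,A \right)} = 4 P$
$K{\left(C \right)} = -7$
$11 \cdot 40 K{\left(R{\left(-1,-1 \right)} \right)} = 11 \cdot 40 \left(-7\right) = 440 \left(-7\right) = -3080$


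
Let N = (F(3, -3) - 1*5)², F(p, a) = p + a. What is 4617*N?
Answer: 115425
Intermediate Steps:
F(p, a) = a + p
N = 25 (N = ((-3 + 3) - 1*5)² = (0 - 5)² = (-5)² = 25)
4617*N = 4617*25 = 115425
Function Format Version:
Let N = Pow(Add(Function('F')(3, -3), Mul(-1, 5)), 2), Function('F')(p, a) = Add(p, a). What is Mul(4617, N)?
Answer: 115425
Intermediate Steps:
Function('F')(p, a) = Add(a, p)
N = 25 (N = Pow(Add(Add(-3, 3), Mul(-1, 5)), 2) = Pow(Add(0, -5), 2) = Pow(-5, 2) = 25)
Mul(4617, N) = Mul(4617, 25) = 115425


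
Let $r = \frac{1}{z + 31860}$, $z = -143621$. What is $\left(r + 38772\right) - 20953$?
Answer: $\frac{1991469258}{111761} \approx 17819.0$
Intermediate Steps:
$r = - \frac{1}{111761}$ ($r = \frac{1}{-143621 + 31860} = \frac{1}{-111761} = - \frac{1}{111761} \approx -8.9477 \cdot 10^{-6}$)
$\left(r + 38772\right) - 20953 = \left(- \frac{1}{111761} + 38772\right) - 20953 = \frac{4333197491}{111761} - 20953 = \frac{1991469258}{111761}$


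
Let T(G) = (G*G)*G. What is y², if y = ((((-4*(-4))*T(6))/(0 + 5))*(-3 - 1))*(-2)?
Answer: 764411904/25 ≈ 3.0576e+7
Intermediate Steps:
T(G) = G³ (T(G) = G²*G = G³)
y = 27648/5 (y = (((-4*(-4)*6³)/(0 + 5))*(-3 - 1))*(-2) = (((16*216)/5)*(-4))*(-2) = ((3456*(⅕))*(-4))*(-2) = ((3456/5)*(-4))*(-2) = -13824/5*(-2) = 27648/5 ≈ 5529.6)
y² = (27648/5)² = 764411904/25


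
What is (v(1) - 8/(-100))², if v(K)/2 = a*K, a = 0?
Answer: 4/625 ≈ 0.0064000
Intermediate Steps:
v(K) = 0 (v(K) = 2*(0*K) = 2*0 = 0)
(v(1) - 8/(-100))² = (0 - 8/(-100))² = (0 - 8*(-1/100))² = (0 + 2/25)² = (2/25)² = 4/625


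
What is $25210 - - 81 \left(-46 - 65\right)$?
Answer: $16219$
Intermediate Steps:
$25210 - - 81 \left(-46 - 65\right) = 25210 - \left(-81\right) \left(-111\right) = 25210 - 8991 = 16219$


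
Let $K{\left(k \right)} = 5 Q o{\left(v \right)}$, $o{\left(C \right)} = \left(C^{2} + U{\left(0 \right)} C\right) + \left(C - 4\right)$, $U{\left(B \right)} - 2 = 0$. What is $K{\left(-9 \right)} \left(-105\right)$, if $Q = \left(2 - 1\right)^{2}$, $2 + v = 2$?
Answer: $2100$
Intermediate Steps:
$v = 0$ ($v = -2 + 2 = 0$)
$U{\left(B \right)} = 2$ ($U{\left(B \right)} = 2 + 0 = 2$)
$Q = 1$ ($Q = 1^{2} = 1$)
$o{\left(C \right)} = -4 + C^{2} + 3 C$ ($o{\left(C \right)} = \left(C^{2} + 2 C\right) + \left(C - 4\right) = \left(C^{2} + 2 C\right) + \left(-4 + C\right) = -4 + C^{2} + 3 C$)
$K{\left(k \right)} = -20$ ($K{\left(k \right)} = 5 \cdot 1 \left(-4 + 0^{2} + 3 \cdot 0\right) = 5 \left(-4 + 0 + 0\right) = 5 \left(-4\right) = -20$)
$K{\left(-9 \right)} \left(-105\right) = \left(-20\right) \left(-105\right) = 2100$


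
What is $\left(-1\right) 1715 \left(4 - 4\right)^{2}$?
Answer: $0$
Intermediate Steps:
$\left(-1\right) 1715 \left(4 - 4\right)^{2} = - 1715 \cdot 0^{2} = \left(-1715\right) 0 = 0$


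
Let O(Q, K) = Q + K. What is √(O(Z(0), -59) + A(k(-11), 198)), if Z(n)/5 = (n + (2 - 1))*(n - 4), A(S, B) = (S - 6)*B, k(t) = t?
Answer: I*√3445 ≈ 58.694*I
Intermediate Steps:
A(S, B) = B*(-6 + S) (A(S, B) = (-6 + S)*B = B*(-6 + S))
Z(n) = 5*(1 + n)*(-4 + n) (Z(n) = 5*((n + (2 - 1))*(n - 4)) = 5*((n + 1)*(-4 + n)) = 5*((1 + n)*(-4 + n)) = 5*(1 + n)*(-4 + n))
O(Q, K) = K + Q
√(O(Z(0), -59) + A(k(-11), 198)) = √((-59 + (-20 - 15*0 + 5*0²)) + 198*(-6 - 11)) = √((-59 + (-20 + 0 + 5*0)) + 198*(-17)) = √((-59 + (-20 + 0 + 0)) - 3366) = √((-59 - 20) - 3366) = √(-79 - 3366) = √(-3445) = I*√3445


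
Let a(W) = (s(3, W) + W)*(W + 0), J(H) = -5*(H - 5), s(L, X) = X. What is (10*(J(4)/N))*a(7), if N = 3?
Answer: 4900/3 ≈ 1633.3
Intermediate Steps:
J(H) = 25 - 5*H (J(H) = -5*(-5 + H) = 25 - 5*H)
a(W) = 2*W² (a(W) = (W + W)*(W + 0) = (2*W)*W = 2*W²)
(10*(J(4)/N))*a(7) = (10*((25 - 5*4)/3))*(2*7²) = (10*((25 - 20)*(⅓)))*(2*49) = (10*(5*(⅓)))*98 = (10*(5/3))*98 = (50/3)*98 = 4900/3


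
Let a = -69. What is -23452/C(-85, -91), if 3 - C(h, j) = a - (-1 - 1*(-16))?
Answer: -23452/87 ≈ -269.56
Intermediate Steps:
C(h, j) = 87 (C(h, j) = 3 - (-69 - (-1 - 1*(-16))) = 3 - (-69 - (-1 + 16)) = 3 - (-69 - 1*15) = 3 - (-69 - 15) = 3 - 1*(-84) = 3 + 84 = 87)
-23452/C(-85, -91) = -23452/87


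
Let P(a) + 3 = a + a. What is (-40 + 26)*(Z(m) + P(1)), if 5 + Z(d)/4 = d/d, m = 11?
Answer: 238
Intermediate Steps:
Z(d) = -16 (Z(d) = -20 + 4*(d/d) = -20 + 4*1 = -20 + 4 = -16)
P(a) = -3 + 2*a (P(a) = -3 + (a + a) = -3 + 2*a)
(-40 + 26)*(Z(m) + P(1)) = (-40 + 26)*(-16 + (-3 + 2*1)) = -14*(-16 + (-3 + 2)) = -14*(-16 - 1) = -14*(-17) = 238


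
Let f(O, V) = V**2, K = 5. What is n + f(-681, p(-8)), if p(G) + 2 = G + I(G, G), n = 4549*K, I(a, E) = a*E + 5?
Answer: 26226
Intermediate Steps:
I(a, E) = 5 + E*a (I(a, E) = E*a + 5 = 5 + E*a)
n = 22745 (n = 4549*5 = 22745)
p(G) = 3 + G + G**2 (p(G) = -2 + (G + (5 + G*G)) = -2 + (G + (5 + G**2)) = -2 + (5 + G + G**2) = 3 + G + G**2)
n + f(-681, p(-8)) = 22745 + (3 - 8 + (-8)**2)**2 = 22745 + (3 - 8 + 64)**2 = 22745 + 59**2 = 22745 + 3481 = 26226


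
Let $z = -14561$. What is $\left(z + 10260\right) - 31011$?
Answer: $-35312$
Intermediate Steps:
$\left(z + 10260\right) - 31011 = \left(-14561 + 10260\right) - 31011 = -4301 - 31011 = -35312$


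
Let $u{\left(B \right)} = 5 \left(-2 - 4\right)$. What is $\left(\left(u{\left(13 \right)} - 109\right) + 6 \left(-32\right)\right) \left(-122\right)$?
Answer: $40382$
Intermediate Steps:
$u{\left(B \right)} = -30$ ($u{\left(B \right)} = 5 \left(-6\right) = -30$)
$\left(\left(u{\left(13 \right)} - 109\right) + 6 \left(-32\right)\right) \left(-122\right) = \left(\left(-30 - 109\right) + 6 \left(-32\right)\right) \left(-122\right) = \left(-139 - 192\right) \left(-122\right) = \left(-331\right) \left(-122\right) = 40382$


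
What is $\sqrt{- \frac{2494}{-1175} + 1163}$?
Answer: $\frac{\sqrt{64343893}}{235} \approx 34.134$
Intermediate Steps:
$\sqrt{- \frac{2494}{-1175} + 1163} = \sqrt{\left(-2494\right) \left(- \frac{1}{1175}\right) + 1163} = \sqrt{\frac{2494}{1175} + 1163} = \sqrt{\frac{1369019}{1175}} = \frac{\sqrt{64343893}}{235}$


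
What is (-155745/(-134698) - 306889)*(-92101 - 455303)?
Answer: 11314068505622454/67349 ≈ 1.6799e+11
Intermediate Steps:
(-155745/(-134698) - 306889)*(-92101 - 455303) = (-155745*(-1/134698) - 306889)*(-547404) = (155745/134698 - 306889)*(-547404) = -41337178777/134698*(-547404) = 11314068505622454/67349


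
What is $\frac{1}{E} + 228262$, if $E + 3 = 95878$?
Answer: $\frac{21884619251}{95875} \approx 2.2826 \cdot 10^{5}$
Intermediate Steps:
$E = 95875$ ($E = -3 + 95878 = 95875$)
$\frac{1}{E} + 228262 = \frac{1}{95875} + 228262 = \frac{21884619251}{95875}$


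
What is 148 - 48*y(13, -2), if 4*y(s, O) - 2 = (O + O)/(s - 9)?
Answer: 136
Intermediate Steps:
y(s, O) = ½ + O/(2*(-9 + s)) (y(s, O) = ½ + ((O + O)/(s - 9))/4 = ½ + ((2*O)/(-9 + s))/4 = ½ + (2*O/(-9 + s))/4 = ½ + O/(2*(-9 + s)))
148 - 48*y(13, -2) = 148 - 24*(-9 - 2 + 13)/(-9 + 13) = 148 - 24*2/4 = 148 - 48*¼ = 148 - 12 = 136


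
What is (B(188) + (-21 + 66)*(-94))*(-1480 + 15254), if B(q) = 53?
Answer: -57533998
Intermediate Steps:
(B(188) + (-21 + 66)*(-94))*(-1480 + 15254) = (53 + (-21 + 66)*(-94))*(-1480 + 15254) = (53 + 45*(-94))*13774 = (53 - 4230)*13774 = -4177*13774 = -57533998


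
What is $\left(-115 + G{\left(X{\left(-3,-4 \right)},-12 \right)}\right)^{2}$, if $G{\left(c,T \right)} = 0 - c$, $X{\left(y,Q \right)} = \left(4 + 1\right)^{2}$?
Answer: $19600$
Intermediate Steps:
$X{\left(y,Q \right)} = 25$ ($X{\left(y,Q \right)} = 5^{2} = 25$)
$G{\left(c,T \right)} = - c$
$\left(-115 + G{\left(X{\left(-3,-4 \right)},-12 \right)}\right)^{2} = \left(-115 - 25\right)^{2} = \left(-140\right)^{2} = 19600$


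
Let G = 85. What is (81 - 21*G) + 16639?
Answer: 14935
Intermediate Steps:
(81 - 21*G) + 16639 = (81 - 21*85) + 16639 = (81 - 1785) + 16639 = -1704 + 16639 = 14935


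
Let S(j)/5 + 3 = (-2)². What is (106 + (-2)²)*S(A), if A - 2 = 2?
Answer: 550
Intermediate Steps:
A = 4 (A = 2 + 2 = 4)
S(j) = 5 (S(j) = -15 + 5*(-2)² = -15 + 5*4 = -15 + 20 = 5)
(106 + (-2)²)*S(A) = (106 + (-2)²)*5 = (106 + 4)*5 = 110*5 = 550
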